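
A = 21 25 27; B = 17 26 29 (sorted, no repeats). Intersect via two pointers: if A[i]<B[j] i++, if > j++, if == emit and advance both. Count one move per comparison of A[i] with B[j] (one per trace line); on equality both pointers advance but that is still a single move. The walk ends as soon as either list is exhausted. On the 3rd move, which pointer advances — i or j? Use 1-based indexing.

i=1 j=1: 21>17, j++
i=1 j=2: 21<26, i++
i=2 j=2: 25<26, i++

i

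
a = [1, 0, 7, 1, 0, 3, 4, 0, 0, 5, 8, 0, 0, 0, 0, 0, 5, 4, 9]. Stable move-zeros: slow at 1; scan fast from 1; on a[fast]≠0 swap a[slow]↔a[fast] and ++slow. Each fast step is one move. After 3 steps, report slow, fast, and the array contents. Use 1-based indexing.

(s=1,f=1) a[fast]=1≠0 swap→a[1]=1 → slow++,fast++
(s=2,f=2) a[fast]=0 → fast++
(s=2,f=3) a[fast]=7≠0 swap→a[2]=7 → slow++,fast++

slow=3, fast=4, a=[1, 7, 0, 1, 0, 3, 4, 0, 0, 5, 8, 0, 0, 0, 0, 0, 5, 4, 9]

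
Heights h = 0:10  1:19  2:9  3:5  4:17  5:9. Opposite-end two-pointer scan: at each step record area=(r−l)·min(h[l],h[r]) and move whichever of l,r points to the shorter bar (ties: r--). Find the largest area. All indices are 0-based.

l=0 r=5: min(10,9)*5=45 best=45 *, r--
l=0 r=4: min(10,17)*4=40 best=45, l++
l=1 r=4: min(19,17)*3=51 best=51 *, r--
l=1 r=3: min(19,5)*2=10 best=51, r--
l=1 r=2: min(19,9)*1=9 best=51, r--

max area = 51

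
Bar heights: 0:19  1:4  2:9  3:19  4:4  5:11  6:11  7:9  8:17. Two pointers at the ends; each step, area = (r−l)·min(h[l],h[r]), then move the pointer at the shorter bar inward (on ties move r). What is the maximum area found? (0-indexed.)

max area = 136

l=0 r=8: min(19,17)*8=136 best=136 *, r--
l=0 r=7: min(19,9)*7=63 best=136, r--
l=0 r=6: min(19,11)*6=66 best=136, r--
l=0 r=5: min(19,11)*5=55 best=136, r--
l=0 r=4: min(19,4)*4=16 best=136, r--
l=0 r=3: min(19,19)*3=57 best=136, r--
l=0 r=2: min(19,9)*2=18 best=136, r--
l=0 r=1: min(19,4)*1=4 best=136, r--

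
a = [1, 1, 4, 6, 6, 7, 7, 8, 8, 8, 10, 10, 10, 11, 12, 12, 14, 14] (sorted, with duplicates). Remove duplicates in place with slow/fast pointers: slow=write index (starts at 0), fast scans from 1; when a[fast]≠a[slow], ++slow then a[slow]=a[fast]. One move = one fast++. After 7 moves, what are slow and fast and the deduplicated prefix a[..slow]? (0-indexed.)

slow=0 fast=1: a[fast]=1=a[slow] dup, fast++
slow=0 fast=2: a[fast]=4≠a[slow]=1 write a[1]=4, slow++,fast++
slow=1 fast=3: a[fast]=6≠a[slow]=4 write a[2]=6, slow++,fast++
slow=2 fast=4: a[fast]=6=a[slow] dup, fast++
slow=2 fast=5: a[fast]=7≠a[slow]=6 write a[3]=7, slow++,fast++
slow=3 fast=6: a[fast]=7=a[slow] dup, fast++
slow=3 fast=7: a[fast]=8≠a[slow]=7 write a[4]=8, slow++,fast++

slow=4, fast=8, prefix=[1, 4, 6, 7, 8]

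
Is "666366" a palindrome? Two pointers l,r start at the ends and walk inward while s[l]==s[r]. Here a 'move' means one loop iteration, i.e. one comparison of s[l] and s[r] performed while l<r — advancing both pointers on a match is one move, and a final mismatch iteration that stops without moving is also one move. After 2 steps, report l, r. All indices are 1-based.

l=3, r=4

[1,6] '6'=='6' → l++,r--
[2,5] '6'=='6' → l++,r--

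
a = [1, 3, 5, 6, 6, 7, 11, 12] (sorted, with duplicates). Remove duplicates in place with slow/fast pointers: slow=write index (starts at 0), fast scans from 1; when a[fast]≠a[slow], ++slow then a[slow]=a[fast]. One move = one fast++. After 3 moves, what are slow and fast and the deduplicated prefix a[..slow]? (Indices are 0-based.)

slow=0 fast=1: a[fast]=3≠a[slow]=1 write a[1]=3, slow++,fast++
slow=1 fast=2: a[fast]=5≠a[slow]=3 write a[2]=5, slow++,fast++
slow=2 fast=3: a[fast]=6≠a[slow]=5 write a[3]=6, slow++,fast++

slow=3, fast=4, prefix=[1, 3, 5, 6]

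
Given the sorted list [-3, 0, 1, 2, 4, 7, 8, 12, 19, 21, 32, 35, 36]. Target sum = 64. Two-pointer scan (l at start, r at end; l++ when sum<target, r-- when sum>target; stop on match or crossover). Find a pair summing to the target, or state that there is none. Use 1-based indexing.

no pair

l=1 r=13: -3+36=33 <64, l++
l=2 r=13: 0+36=36 <64, l++
l=3 r=13: 1+36=37 <64, l++
l=4 r=13: 2+36=38 <64, l++
l=5 r=13: 4+36=40 <64, l++
l=6 r=13: 7+36=43 <64, l++
l=7 r=13: 8+36=44 <64, l++
l=8 r=13: 12+36=48 <64, l++
l=9 r=13: 19+36=55 <64, l++
l=10 r=13: 21+36=57 <64, l++
l=11 r=13: 32+36=68 >64, r--
l=11 r=12: 32+35=67 >64, r--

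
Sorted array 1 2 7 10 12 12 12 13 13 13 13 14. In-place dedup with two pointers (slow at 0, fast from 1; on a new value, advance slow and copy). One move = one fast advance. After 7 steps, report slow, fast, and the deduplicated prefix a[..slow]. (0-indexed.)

slow=0 fast=1: a[fast]=2≠a[slow]=1 write a[1]=2, slow++,fast++
slow=1 fast=2: a[fast]=7≠a[slow]=2 write a[2]=7, slow++,fast++
slow=2 fast=3: a[fast]=10≠a[slow]=7 write a[3]=10, slow++,fast++
slow=3 fast=4: a[fast]=12≠a[slow]=10 write a[4]=12, slow++,fast++
slow=4 fast=5: a[fast]=12=a[slow] dup, fast++
slow=4 fast=6: a[fast]=12=a[slow] dup, fast++
slow=4 fast=7: a[fast]=13≠a[slow]=12 write a[5]=13, slow++,fast++

slow=5, fast=8, prefix=[1, 2, 7, 10, 12, 13]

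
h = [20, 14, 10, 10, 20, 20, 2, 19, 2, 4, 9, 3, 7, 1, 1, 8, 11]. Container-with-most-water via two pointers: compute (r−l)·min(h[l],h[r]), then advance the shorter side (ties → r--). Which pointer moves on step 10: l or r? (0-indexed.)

[0,16] min(20,11)*16=176 best=176 * → r--
[0,15] min(20,8)*15=120 best=176 → r--
[0,14] min(20,1)*14=14 best=176 → r--
[0,13] min(20,1)*13=13 best=176 → r--
[0,12] min(20,7)*12=84 best=176 → r--
[0,11] min(20,3)*11=33 best=176 → r--
[0,10] min(20,9)*10=90 best=176 → r--
[0,9] min(20,4)*9=36 best=176 → r--
[0,8] min(20,2)*8=16 best=176 → r--
[0,7] min(20,19)*7=133 best=176 → r--

r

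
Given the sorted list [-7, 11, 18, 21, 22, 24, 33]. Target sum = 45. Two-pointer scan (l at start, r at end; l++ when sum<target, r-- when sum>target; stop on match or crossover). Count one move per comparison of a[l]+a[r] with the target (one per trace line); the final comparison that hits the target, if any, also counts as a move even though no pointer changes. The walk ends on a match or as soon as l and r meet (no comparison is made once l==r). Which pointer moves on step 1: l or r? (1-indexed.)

l=1 r=7: -7+33=26 <45, l++

l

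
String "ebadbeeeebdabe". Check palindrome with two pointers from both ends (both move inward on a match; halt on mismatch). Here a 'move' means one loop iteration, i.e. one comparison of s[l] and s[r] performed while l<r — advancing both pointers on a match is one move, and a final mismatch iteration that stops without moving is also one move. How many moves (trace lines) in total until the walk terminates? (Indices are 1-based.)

7 moves

l=1 r=14: 'e'=='e', l++,r--
l=2 r=13: 'b'=='b', l++,r--
l=3 r=12: 'a'=='a', l++,r--
l=4 r=11: 'd'=='d', l++,r--
l=5 r=10: 'b'=='b', l++,r--
l=6 r=9: 'e'=='e', l++,r--
l=7 r=8: 'e'=='e', l++,r--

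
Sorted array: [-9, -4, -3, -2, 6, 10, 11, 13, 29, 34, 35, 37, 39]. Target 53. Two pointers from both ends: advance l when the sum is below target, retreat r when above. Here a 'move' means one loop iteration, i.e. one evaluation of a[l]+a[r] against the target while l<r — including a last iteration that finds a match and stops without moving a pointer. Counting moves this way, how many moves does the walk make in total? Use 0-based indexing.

[0,12] -9+39=30 <53 → l++
[1,12] -4+39=35 <53 → l++
[2,12] -3+39=36 <53 → l++
[3,12] -2+39=37 <53 → l++
[4,12] 6+39=45 <53 → l++
[5,12] 10+39=49 <53 → l++
[6,12] 11+39=50 <53 → l++
[7,12] 13+39=52 <53 → l++
[8,12] 29+39=68 >53 → r--
[8,11] 29+37=66 >53 → r--
[8,10] 29+35=64 >53 → r--
[8,9] 29+34=63 >53 → r--

12 moves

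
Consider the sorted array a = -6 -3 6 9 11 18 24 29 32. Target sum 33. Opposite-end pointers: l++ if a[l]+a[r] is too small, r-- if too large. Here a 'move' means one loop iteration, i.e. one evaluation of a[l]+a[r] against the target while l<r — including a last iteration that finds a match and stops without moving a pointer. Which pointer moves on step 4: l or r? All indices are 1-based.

r

l=1 r=9: -6+32=26 <33, l++
l=2 r=9: -3+32=29 <33, l++
l=3 r=9: 6+32=38 >33, r--
l=3 r=8: 6+29=35 >33, r--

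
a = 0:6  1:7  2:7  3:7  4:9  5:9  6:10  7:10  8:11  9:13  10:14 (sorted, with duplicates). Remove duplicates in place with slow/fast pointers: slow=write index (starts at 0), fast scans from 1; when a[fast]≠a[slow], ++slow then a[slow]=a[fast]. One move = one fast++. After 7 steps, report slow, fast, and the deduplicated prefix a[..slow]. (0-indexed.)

slow=3, fast=8, prefix=[6, 7, 9, 10]

slow=0 fast=1: a[fast]=7≠a[slow]=6 write a[1]=7, slow++,fast++
slow=1 fast=2: a[fast]=7=a[slow] dup, fast++
slow=1 fast=3: a[fast]=7=a[slow] dup, fast++
slow=1 fast=4: a[fast]=9≠a[slow]=7 write a[2]=9, slow++,fast++
slow=2 fast=5: a[fast]=9=a[slow] dup, fast++
slow=2 fast=6: a[fast]=10≠a[slow]=9 write a[3]=10, slow++,fast++
slow=3 fast=7: a[fast]=10=a[slow] dup, fast++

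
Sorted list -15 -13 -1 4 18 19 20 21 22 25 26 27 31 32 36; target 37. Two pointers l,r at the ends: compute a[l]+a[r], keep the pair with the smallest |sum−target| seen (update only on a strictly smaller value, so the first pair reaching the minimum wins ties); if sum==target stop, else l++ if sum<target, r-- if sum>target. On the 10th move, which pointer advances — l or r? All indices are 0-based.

[0,14] -15+36=21 d=16 * → l++
[1,14] -13+36=23 d=14 * → l++
[2,14] -1+36=35 d=2 * → l++
[3,14] 4+36=40 d=3 → r--
[3,13] 4+32=36 d=1 * → l++
[4,13] 18+32=50 d=13 → r--
[4,12] 18+31=49 d=12 → r--
[4,11] 18+27=45 d=8 → r--
[4,10] 18+26=44 d=7 → r--
[4,9] 18+25=43 d=6 → r--

r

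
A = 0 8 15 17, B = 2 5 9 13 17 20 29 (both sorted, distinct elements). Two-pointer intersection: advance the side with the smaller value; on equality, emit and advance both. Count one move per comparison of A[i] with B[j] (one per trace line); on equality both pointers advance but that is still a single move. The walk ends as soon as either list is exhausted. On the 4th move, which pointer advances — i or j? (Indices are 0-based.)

[i=0,j=0] 0<2 → i++
[i=1,j=0] 8>2 → j++
[i=1,j=1] 8>5 → j++
[i=1,j=2] 8<9 → i++

i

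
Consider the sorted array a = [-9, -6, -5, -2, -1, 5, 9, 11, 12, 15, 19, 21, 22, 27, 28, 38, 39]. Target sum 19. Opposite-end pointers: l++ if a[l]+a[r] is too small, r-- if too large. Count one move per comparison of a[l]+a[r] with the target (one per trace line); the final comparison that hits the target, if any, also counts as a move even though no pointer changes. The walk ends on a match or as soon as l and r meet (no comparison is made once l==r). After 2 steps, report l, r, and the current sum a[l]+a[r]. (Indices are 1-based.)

l=1, r=15, sum=19

l=1 r=17: -9+39=30 >19, r--
l=1 r=16: -9+38=29 >19, r--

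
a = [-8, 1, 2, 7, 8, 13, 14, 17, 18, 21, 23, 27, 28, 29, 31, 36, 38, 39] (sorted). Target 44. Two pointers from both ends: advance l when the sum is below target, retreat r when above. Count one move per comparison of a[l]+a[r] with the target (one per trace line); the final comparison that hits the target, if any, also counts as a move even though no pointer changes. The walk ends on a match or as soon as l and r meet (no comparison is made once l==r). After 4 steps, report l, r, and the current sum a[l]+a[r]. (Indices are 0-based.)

[0,17] -8+39=31 <44 → l++
[1,17] 1+39=40 <44 → l++
[2,17] 2+39=41 <44 → l++
[3,17] 7+39=46 >44 → r--

l=3, r=16, sum=45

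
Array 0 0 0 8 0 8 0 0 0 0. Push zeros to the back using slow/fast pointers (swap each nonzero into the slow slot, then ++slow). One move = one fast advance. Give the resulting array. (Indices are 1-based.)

[8, 8, 0, 0, 0, 0, 0, 0, 0, 0]

(s=1,f=1) a[fast]=0 → fast++
(s=1,f=2) a[fast]=0 → fast++
(s=1,f=3) a[fast]=0 → fast++
(s=1,f=4) a[fast]=8≠0 swap→a[1]=8 → slow++,fast++
(s=2,f=5) a[fast]=0 → fast++
(s=2,f=6) a[fast]=8≠0 swap→a[2]=8 → slow++,fast++
(s=3,f=7) a[fast]=0 → fast++
(s=3,f=8) a[fast]=0 → fast++
(s=3,f=9) a[fast]=0 → fast++
(s=3,f=10) a[fast]=0 → fast++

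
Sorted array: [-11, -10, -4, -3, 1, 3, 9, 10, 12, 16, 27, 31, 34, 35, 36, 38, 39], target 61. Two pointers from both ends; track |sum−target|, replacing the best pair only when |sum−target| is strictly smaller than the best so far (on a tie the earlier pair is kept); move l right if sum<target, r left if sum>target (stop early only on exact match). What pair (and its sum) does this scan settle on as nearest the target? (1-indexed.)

pair (27, 34) with sum 61 (|Δ|=0)

[1,17] -11+39=28 d=33 * → l++
[2,17] -10+39=29 d=32 * → l++
[3,17] -4+39=35 d=26 * → l++
[4,17] -3+39=36 d=25 * → l++
[5,17] 1+39=40 d=21 * → l++
[6,17] 3+39=42 d=19 * → l++
[7,17] 9+39=48 d=13 * → l++
[8,17] 10+39=49 d=12 * → l++
[9,17] 12+39=51 d=10 * → l++
[10,17] 16+39=55 d=6 * → l++
[11,17] 27+39=66 d=5 * → r--
[11,16] 27+38=65 d=4 * → r--
[11,15] 27+36=63 d=2 * → r--
[11,14] 27+35=62 d=1 * → r--
[11,13] 27+34=61 d=0 * → stop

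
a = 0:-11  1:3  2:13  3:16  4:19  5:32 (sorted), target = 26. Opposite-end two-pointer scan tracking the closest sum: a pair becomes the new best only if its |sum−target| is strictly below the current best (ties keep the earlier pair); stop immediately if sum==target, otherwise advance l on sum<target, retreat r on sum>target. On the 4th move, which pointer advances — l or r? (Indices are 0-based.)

[0,5] -11+32=21 d=5 * → l++
[1,5] 3+32=35 d=9 → r--
[1,4] 3+19=22 d=4 * → l++
[2,4] 13+19=32 d=6 → r--

r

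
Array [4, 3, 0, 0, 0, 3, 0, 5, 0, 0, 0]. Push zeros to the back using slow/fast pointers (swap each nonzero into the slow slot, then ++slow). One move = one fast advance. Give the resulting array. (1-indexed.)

[4, 3, 3, 5, 0, 0, 0, 0, 0, 0, 0]

(s=1,f=1) a[fast]=4≠0 swap→a[1]=4 → slow++,fast++
(s=2,f=2) a[fast]=3≠0 swap→a[2]=3 → slow++,fast++
(s=3,f=3) a[fast]=0 → fast++
(s=3,f=4) a[fast]=0 → fast++
(s=3,f=5) a[fast]=0 → fast++
(s=3,f=6) a[fast]=3≠0 swap→a[3]=3 → slow++,fast++
(s=4,f=7) a[fast]=0 → fast++
(s=4,f=8) a[fast]=5≠0 swap→a[4]=5 → slow++,fast++
(s=5,f=9) a[fast]=0 → fast++
(s=5,f=10) a[fast]=0 → fast++
(s=5,f=11) a[fast]=0 → fast++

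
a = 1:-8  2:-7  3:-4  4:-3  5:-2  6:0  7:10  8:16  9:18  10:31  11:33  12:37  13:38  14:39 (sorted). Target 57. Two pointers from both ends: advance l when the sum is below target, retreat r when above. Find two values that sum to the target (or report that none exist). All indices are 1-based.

(18, 39)

[1,14] -8+39=31 <57 → l++
[2,14] -7+39=32 <57 → l++
[3,14] -4+39=35 <57 → l++
[4,14] -3+39=36 <57 → l++
[5,14] -2+39=37 <57 → l++
[6,14] 0+39=39 <57 → l++
[7,14] 10+39=49 <57 → l++
[8,14] 16+39=55 <57 → l++
[9,14] 18+39=57 → found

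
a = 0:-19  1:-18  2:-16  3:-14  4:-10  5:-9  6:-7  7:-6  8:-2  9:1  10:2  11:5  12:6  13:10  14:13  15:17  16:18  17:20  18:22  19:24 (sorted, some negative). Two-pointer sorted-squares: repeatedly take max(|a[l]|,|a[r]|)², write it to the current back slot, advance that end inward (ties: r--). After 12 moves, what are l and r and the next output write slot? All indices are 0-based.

l=5, r=12, next write slot=7

l=0 r=19: |-19|<=|24| out[19]=576, r--
l=0 r=18: |-19|<=|22| out[18]=484, r--
l=0 r=17: |-19|<=|20| out[17]=400, r--
l=0 r=16: |-19|>|18| out[16]=361, l++
l=1 r=16: |-18|<=|18| out[15]=324, r--
l=1 r=15: |-18|>|17| out[14]=324, l++
l=2 r=15: |-16|<=|17| out[13]=289, r--
l=2 r=14: |-16|>|13| out[12]=256, l++
l=3 r=14: |-14|>|13| out[11]=196, l++
l=4 r=14: |-10|<=|13| out[10]=169, r--
l=4 r=13: |-10|<=|10| out[9]=100, r--
l=4 r=12: |-10|>|6| out[8]=100, l++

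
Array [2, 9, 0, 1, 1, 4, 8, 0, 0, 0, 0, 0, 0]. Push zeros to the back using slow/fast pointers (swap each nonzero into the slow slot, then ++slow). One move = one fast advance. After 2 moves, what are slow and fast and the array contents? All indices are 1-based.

slow=3, fast=3, a=[2, 9, 0, 1, 1, 4, 8, 0, 0, 0, 0, 0, 0]

(s=1,f=1) a[fast]=2≠0 swap→a[1]=2 → slow++,fast++
(s=2,f=2) a[fast]=9≠0 swap→a[2]=9 → slow++,fast++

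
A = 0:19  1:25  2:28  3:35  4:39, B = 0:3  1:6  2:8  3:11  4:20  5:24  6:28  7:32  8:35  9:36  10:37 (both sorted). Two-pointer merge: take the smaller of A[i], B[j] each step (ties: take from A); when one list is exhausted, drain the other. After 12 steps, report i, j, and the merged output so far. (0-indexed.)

i=0 j=0: A[i]=19>B[j]=3 take 3, j++
i=0 j=1: A[i]=19>B[j]=6 take 6, j++
i=0 j=2: A[i]=19>B[j]=8 take 8, j++
i=0 j=3: A[i]=19>B[j]=11 take 11, j++
i=0 j=4: A[i]=19<=B[j]=20 take 19, i++
i=1 j=4: A[i]=25>B[j]=20 take 20, j++
i=1 j=5: A[i]=25>B[j]=24 take 24, j++
i=1 j=6: A[i]=25<=B[j]=28 take 25, i++
i=2 j=6: A[i]=28<=B[j]=28 take 28, i++
i=3 j=6: A[i]=35>B[j]=28 take 28, j++
i=3 j=7: A[i]=35>B[j]=32 take 32, j++
i=3 j=8: A[i]=35<=B[j]=35 take 35, i++

i=4, j=8, merged so far=[3, 6, 8, 11, 19, 20, 24, 25, 28, 28, 32, 35]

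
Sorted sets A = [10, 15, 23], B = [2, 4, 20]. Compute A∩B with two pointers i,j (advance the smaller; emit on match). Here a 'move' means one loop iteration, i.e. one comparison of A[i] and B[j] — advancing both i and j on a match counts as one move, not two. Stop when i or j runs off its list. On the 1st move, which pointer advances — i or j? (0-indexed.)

j

[i=0,j=0] 10>2 → j++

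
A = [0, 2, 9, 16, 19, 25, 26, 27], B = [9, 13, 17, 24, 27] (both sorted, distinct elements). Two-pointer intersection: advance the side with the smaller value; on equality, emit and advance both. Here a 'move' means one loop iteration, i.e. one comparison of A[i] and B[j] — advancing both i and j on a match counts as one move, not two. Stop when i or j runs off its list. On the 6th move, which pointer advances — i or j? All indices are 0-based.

[i=0,j=0] 0<9 → i++
[i=1,j=0] 2<9 → i++
[i=2,j=0] 9==9 emit → i++,j++
[i=3,j=1] 16>13 → j++
[i=3,j=2] 16<17 → i++
[i=4,j=2] 19>17 → j++

j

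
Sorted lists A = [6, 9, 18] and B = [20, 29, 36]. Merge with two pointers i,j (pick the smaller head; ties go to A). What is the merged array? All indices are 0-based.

i=0 j=0: A[i]=6<=B[j]=20 take 6, i++
i=1 j=0: A[i]=9<=B[j]=20 take 9, i++
i=2 j=0: A[i]=18<=B[j]=20 take 18, i++
i=3 j=0: A done, take B[j]=20, j++
i=3 j=1: A done, take B[j]=29, j++
i=3 j=2: A done, take B[j]=36, j++

[6, 9, 18, 20, 29, 36]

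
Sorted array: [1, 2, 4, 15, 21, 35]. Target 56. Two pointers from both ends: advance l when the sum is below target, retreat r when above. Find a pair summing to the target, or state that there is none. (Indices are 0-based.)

(21, 35)

l=0 r=5: 1+35=36 <56, l++
l=1 r=5: 2+35=37 <56, l++
l=2 r=5: 4+35=39 <56, l++
l=3 r=5: 15+35=50 <56, l++
l=4 r=5: 21+35=56, found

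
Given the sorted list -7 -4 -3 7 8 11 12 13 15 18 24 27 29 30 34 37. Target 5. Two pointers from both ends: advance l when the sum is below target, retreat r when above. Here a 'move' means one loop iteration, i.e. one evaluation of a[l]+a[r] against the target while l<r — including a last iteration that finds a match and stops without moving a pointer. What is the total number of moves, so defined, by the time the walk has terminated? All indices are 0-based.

10 moves

[0,15] -7+37=30 >5 → r--
[0,14] -7+34=27 >5 → r--
[0,13] -7+30=23 >5 → r--
[0,12] -7+29=22 >5 → r--
[0,11] -7+27=20 >5 → r--
[0,10] -7+24=17 >5 → r--
[0,9] -7+18=11 >5 → r--
[0,8] -7+15=8 >5 → r--
[0,7] -7+13=6 >5 → r--
[0,6] -7+12=5 → found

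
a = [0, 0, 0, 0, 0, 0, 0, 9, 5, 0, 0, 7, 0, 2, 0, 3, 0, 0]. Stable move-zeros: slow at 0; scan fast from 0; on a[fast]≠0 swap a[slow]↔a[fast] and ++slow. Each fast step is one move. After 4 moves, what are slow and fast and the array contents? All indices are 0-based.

slow=0 fast=0: a[fast]=0, fast++
slow=0 fast=1: a[fast]=0, fast++
slow=0 fast=2: a[fast]=0, fast++
slow=0 fast=3: a[fast]=0, fast++

slow=0, fast=4, a=[0, 0, 0, 0, 0, 0, 0, 9, 5, 0, 0, 7, 0, 2, 0, 3, 0, 0]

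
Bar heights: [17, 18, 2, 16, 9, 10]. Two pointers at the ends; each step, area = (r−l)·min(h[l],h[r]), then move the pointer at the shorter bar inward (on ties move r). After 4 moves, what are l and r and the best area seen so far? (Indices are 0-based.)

l=0, r=1, best area=50

l=0 r=5: min(17,10)*5=50 best=50 *, r--
l=0 r=4: min(17,9)*4=36 best=50, r--
l=0 r=3: min(17,16)*3=48 best=50, r--
l=0 r=2: min(17,2)*2=4 best=50, r--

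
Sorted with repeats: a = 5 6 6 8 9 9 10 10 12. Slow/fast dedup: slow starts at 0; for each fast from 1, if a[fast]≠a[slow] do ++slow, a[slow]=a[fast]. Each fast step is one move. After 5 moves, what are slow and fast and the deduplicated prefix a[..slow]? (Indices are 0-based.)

slow=3, fast=6, prefix=[5, 6, 8, 9]

(s=0,f=1) a[fast]=6≠a[slow]=5 write a[1]=6 → slow++,fast++
(s=1,f=2) a[fast]=6=a[slow] dup → fast++
(s=1,f=3) a[fast]=8≠a[slow]=6 write a[2]=8 → slow++,fast++
(s=2,f=4) a[fast]=9≠a[slow]=8 write a[3]=9 → slow++,fast++
(s=3,f=5) a[fast]=9=a[slow] dup → fast++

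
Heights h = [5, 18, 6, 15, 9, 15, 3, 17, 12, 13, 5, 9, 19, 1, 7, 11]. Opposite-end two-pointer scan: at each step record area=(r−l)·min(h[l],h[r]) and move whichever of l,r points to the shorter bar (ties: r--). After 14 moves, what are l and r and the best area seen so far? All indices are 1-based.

[1,16] min(5,11)*15=75 best=75 * → l++
[2,16] min(18,11)*14=154 best=154 * → r--
[2,15] min(18,7)*13=91 best=154 → r--
[2,14] min(18,1)*12=12 best=154 → r--
[2,13] min(18,19)*11=198 best=198 * → l++
[3,13] min(6,19)*10=60 best=198 → l++
[4,13] min(15,19)*9=135 best=198 → l++
[5,13] min(9,19)*8=72 best=198 → l++
[6,13] min(15,19)*7=105 best=198 → l++
[7,13] min(3,19)*6=18 best=198 → l++
[8,13] min(17,19)*5=85 best=198 → l++
[9,13] min(12,19)*4=48 best=198 → l++
[10,13] min(13,19)*3=39 best=198 → l++
[11,13] min(5,19)*2=10 best=198 → l++

l=12, r=13, best area=198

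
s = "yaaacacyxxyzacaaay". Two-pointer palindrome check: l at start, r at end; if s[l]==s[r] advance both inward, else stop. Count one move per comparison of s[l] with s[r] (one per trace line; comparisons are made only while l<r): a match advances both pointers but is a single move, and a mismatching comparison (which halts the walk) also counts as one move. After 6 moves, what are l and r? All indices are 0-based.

[0,17] 'y'=='y' → l++,r--
[1,16] 'a'=='a' → l++,r--
[2,15] 'a'=='a' → l++,r--
[3,14] 'a'=='a' → l++,r--
[4,13] 'c'=='c' → l++,r--
[5,12] 'a'=='a' → l++,r--

l=6, r=11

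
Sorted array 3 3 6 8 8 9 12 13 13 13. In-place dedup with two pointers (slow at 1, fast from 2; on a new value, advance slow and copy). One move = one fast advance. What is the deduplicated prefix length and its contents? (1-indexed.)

length 6; prefix = [3, 6, 8, 9, 12, 13]

slow=1 fast=2: a[fast]=3=a[slow] dup, fast++
slow=1 fast=3: a[fast]=6≠a[slow]=3 write a[2]=6, slow++,fast++
slow=2 fast=4: a[fast]=8≠a[slow]=6 write a[3]=8, slow++,fast++
slow=3 fast=5: a[fast]=8=a[slow] dup, fast++
slow=3 fast=6: a[fast]=9≠a[slow]=8 write a[4]=9, slow++,fast++
slow=4 fast=7: a[fast]=12≠a[slow]=9 write a[5]=12, slow++,fast++
slow=5 fast=8: a[fast]=13≠a[slow]=12 write a[6]=13, slow++,fast++
slow=6 fast=9: a[fast]=13=a[slow] dup, fast++
slow=6 fast=10: a[fast]=13=a[slow] dup, fast++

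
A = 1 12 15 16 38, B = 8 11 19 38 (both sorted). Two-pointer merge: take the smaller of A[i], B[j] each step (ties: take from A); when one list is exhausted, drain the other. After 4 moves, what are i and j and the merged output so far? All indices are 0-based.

i=0 j=0: A[i]=1<=B[j]=8 take 1, i++
i=1 j=0: A[i]=12>B[j]=8 take 8, j++
i=1 j=1: A[i]=12>B[j]=11 take 11, j++
i=1 j=2: A[i]=12<=B[j]=19 take 12, i++

i=2, j=2, merged so far=[1, 8, 11, 12]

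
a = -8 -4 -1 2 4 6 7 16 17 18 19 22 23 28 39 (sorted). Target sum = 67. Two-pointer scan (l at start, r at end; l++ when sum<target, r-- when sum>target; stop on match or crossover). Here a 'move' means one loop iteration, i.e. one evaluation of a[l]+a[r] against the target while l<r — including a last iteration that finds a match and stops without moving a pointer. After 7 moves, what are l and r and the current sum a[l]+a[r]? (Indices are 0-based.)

l=0 r=14: -8+39=31 <67, l++
l=1 r=14: -4+39=35 <67, l++
l=2 r=14: -1+39=38 <67, l++
l=3 r=14: 2+39=41 <67, l++
l=4 r=14: 4+39=43 <67, l++
l=5 r=14: 6+39=45 <67, l++
l=6 r=14: 7+39=46 <67, l++

l=7, r=14, sum=55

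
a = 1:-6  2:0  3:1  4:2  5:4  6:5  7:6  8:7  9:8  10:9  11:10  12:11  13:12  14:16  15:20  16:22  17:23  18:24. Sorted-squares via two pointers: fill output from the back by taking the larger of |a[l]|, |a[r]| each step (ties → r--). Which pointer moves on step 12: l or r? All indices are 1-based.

r

l=1 r=18: |-6|<=|24| out[18]=576, r--
l=1 r=17: |-6|<=|23| out[17]=529, r--
l=1 r=16: |-6|<=|22| out[16]=484, r--
l=1 r=15: |-6|<=|20| out[15]=400, r--
l=1 r=14: |-6|<=|16| out[14]=256, r--
l=1 r=13: |-6|<=|12| out[13]=144, r--
l=1 r=12: |-6|<=|11| out[12]=121, r--
l=1 r=11: |-6|<=|10| out[11]=100, r--
l=1 r=10: |-6|<=|9| out[10]=81, r--
l=1 r=9: |-6|<=|8| out[9]=64, r--
l=1 r=8: |-6|<=|7| out[8]=49, r--
l=1 r=7: |-6|<=|6| out[7]=36, r--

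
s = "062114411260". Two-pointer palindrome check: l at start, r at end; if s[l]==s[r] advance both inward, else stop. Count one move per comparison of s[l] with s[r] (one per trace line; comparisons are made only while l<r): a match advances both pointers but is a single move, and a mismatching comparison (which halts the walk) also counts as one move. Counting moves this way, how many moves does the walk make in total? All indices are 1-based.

6 moves

l=1 r=12: '0'=='0', l++,r--
l=2 r=11: '6'=='6', l++,r--
l=3 r=10: '2'=='2', l++,r--
l=4 r=9: '1'=='1', l++,r--
l=5 r=8: '1'=='1', l++,r--
l=6 r=7: '4'=='4', l++,r--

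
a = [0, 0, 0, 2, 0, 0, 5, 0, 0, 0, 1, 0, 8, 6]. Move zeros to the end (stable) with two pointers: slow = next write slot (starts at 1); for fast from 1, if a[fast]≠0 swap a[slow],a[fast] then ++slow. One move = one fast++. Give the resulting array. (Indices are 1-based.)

(s=1,f=1) a[fast]=0 → fast++
(s=1,f=2) a[fast]=0 → fast++
(s=1,f=3) a[fast]=0 → fast++
(s=1,f=4) a[fast]=2≠0 swap→a[1]=2 → slow++,fast++
(s=2,f=5) a[fast]=0 → fast++
(s=2,f=6) a[fast]=0 → fast++
(s=2,f=7) a[fast]=5≠0 swap→a[2]=5 → slow++,fast++
(s=3,f=8) a[fast]=0 → fast++
(s=3,f=9) a[fast]=0 → fast++
(s=3,f=10) a[fast]=0 → fast++
(s=3,f=11) a[fast]=1≠0 swap→a[3]=1 → slow++,fast++
(s=4,f=12) a[fast]=0 → fast++
(s=4,f=13) a[fast]=8≠0 swap→a[4]=8 → slow++,fast++
(s=5,f=14) a[fast]=6≠0 swap→a[5]=6 → slow++,fast++

[2, 5, 1, 8, 6, 0, 0, 0, 0, 0, 0, 0, 0, 0]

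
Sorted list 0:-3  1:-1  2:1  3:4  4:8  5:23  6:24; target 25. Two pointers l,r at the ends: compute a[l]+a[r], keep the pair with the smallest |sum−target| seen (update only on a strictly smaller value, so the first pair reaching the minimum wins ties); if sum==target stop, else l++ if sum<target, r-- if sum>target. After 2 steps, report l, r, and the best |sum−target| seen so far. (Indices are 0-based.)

l=2, r=6, best |Δ|=2

[0,6] -3+24=21 d=4 * → l++
[1,6] -1+24=23 d=2 * → l++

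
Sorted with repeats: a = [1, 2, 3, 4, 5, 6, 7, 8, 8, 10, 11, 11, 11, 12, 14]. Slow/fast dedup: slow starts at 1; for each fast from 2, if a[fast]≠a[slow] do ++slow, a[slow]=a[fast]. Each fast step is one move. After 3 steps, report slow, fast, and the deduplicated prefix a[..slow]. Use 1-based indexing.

slow=4, fast=5, prefix=[1, 2, 3, 4]

slow=1 fast=2: a[fast]=2≠a[slow]=1 write a[2]=2, slow++,fast++
slow=2 fast=3: a[fast]=3≠a[slow]=2 write a[3]=3, slow++,fast++
slow=3 fast=4: a[fast]=4≠a[slow]=3 write a[4]=4, slow++,fast++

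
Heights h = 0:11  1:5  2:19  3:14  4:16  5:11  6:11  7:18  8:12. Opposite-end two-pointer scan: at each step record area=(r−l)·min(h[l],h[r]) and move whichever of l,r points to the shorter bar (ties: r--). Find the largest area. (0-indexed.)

max area = 90

[0,8] min(11,12)*8=88 best=88 * → l++
[1,8] min(5,12)*7=35 best=88 → l++
[2,8] min(19,12)*6=72 best=88 → r--
[2,7] min(19,18)*5=90 best=90 * → r--
[2,6] min(19,11)*4=44 best=90 → r--
[2,5] min(19,11)*3=33 best=90 → r--
[2,4] min(19,16)*2=32 best=90 → r--
[2,3] min(19,14)*1=14 best=90 → r--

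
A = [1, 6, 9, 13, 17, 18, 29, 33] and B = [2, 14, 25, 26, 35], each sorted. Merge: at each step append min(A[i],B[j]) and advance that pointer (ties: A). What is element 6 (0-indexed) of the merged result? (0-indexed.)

merged[6] = 17

[i=0,j=0] A[i]=1<=B[j]=2 take 1 → i++
[i=1,j=0] A[i]=6>B[j]=2 take 2 → j++
[i=1,j=1] A[i]=6<=B[j]=14 take 6 → i++
[i=2,j=1] A[i]=9<=B[j]=14 take 9 → i++
[i=3,j=1] A[i]=13<=B[j]=14 take 13 → i++
[i=4,j=1] A[i]=17>B[j]=14 take 14 → j++
[i=4,j=2] A[i]=17<=B[j]=25 take 17 → i++
[i=5,j=2] A[i]=18<=B[j]=25 take 18 → i++
[i=6,j=2] A[i]=29>B[j]=25 take 25 → j++
[i=6,j=3] A[i]=29>B[j]=26 take 26 → j++
[i=6,j=4] A[i]=29<=B[j]=35 take 29 → i++
[i=7,j=4] A[i]=33<=B[j]=35 take 33 → i++
[i=8,j=4] A done, take B[j]=35 → j++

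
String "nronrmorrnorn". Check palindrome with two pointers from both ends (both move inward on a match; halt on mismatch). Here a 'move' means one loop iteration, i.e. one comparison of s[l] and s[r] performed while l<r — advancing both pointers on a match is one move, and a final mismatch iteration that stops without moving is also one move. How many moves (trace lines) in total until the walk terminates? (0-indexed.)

[0,12] 'n'=='n' → l++,r--
[1,11] 'r'=='r' → l++,r--
[2,10] 'o'=='o' → l++,r--
[3,9] 'n'=='n' → l++,r--
[4,8] 'r'=='r' → l++,r--
[5,7] 'm'!='r' → stop

6 moves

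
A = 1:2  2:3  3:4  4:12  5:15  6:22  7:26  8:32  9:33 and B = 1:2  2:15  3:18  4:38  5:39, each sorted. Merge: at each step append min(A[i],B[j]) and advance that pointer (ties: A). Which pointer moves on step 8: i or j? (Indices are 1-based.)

i=1 j=1: A[i]=2<=B[j]=2 take 2, i++
i=2 j=1: A[i]=3>B[j]=2 take 2, j++
i=2 j=2: A[i]=3<=B[j]=15 take 3, i++
i=3 j=2: A[i]=4<=B[j]=15 take 4, i++
i=4 j=2: A[i]=12<=B[j]=15 take 12, i++
i=5 j=2: A[i]=15<=B[j]=15 take 15, i++
i=6 j=2: A[i]=22>B[j]=15 take 15, j++
i=6 j=3: A[i]=22>B[j]=18 take 18, j++

j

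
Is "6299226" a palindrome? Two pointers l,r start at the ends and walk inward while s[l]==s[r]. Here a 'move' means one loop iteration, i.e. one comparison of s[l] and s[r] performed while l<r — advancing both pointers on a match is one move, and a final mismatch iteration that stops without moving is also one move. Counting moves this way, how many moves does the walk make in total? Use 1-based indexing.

3 moves

[1,7] '6'=='6' → l++,r--
[2,6] '2'=='2' → l++,r--
[3,5] '9'!='2' → stop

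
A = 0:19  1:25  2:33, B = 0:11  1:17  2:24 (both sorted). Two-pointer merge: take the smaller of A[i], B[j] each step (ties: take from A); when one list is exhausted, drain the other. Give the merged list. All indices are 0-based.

i=0 j=0: A[i]=19>B[j]=11 take 11, j++
i=0 j=1: A[i]=19>B[j]=17 take 17, j++
i=0 j=2: A[i]=19<=B[j]=24 take 19, i++
i=1 j=2: A[i]=25>B[j]=24 take 24, j++
i=1 j=3: B done, take A[i]=25, i++
i=2 j=3: B done, take A[i]=33, i++

[11, 17, 19, 24, 25, 33]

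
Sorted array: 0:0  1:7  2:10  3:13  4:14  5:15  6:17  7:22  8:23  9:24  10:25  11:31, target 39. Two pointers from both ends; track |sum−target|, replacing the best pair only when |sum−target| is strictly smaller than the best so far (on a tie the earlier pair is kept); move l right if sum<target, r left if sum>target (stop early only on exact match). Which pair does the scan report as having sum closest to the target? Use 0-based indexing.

pair (14, 25) with sum 39 (|Δ|=0)

l=0 r=11: 0+31=31 d=8 *, l++
l=1 r=11: 7+31=38 d=1 *, l++
l=2 r=11: 10+31=41 d=2, r--
l=2 r=10: 10+25=35 d=4, l++
l=3 r=10: 13+25=38 d=1, l++
l=4 r=10: 14+25=39 d=0 *, stop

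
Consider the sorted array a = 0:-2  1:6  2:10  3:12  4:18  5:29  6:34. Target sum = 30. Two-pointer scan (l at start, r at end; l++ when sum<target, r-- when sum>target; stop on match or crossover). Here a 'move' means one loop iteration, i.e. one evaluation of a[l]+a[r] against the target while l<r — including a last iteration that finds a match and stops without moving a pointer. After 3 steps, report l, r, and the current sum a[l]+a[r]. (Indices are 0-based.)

l=0 r=6: -2+34=32 >30, r--
l=0 r=5: -2+29=27 <30, l++
l=1 r=5: 6+29=35 >30, r--

l=1, r=4, sum=24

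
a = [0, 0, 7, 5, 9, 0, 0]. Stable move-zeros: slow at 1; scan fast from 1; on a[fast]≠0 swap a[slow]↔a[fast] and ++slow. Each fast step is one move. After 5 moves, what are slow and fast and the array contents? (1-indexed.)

slow=1 fast=1: a[fast]=0, fast++
slow=1 fast=2: a[fast]=0, fast++
slow=1 fast=3: a[fast]=7≠0 swap→a[1]=7, slow++,fast++
slow=2 fast=4: a[fast]=5≠0 swap→a[2]=5, slow++,fast++
slow=3 fast=5: a[fast]=9≠0 swap→a[3]=9, slow++,fast++

slow=4, fast=6, a=[7, 5, 9, 0, 0, 0, 0]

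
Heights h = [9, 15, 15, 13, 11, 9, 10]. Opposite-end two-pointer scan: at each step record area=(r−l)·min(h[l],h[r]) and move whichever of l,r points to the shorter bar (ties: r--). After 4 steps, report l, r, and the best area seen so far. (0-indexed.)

[0,6] min(9,10)*6=54 best=54 * → l++
[1,6] min(15,10)*5=50 best=54 → r--
[1,5] min(15,9)*4=36 best=54 → r--
[1,4] min(15,11)*3=33 best=54 → r--

l=1, r=3, best area=54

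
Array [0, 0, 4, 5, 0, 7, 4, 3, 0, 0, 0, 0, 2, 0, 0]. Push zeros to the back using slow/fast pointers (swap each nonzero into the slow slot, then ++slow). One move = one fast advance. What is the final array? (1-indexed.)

slow=1 fast=1: a[fast]=0, fast++
slow=1 fast=2: a[fast]=0, fast++
slow=1 fast=3: a[fast]=4≠0 swap→a[1]=4, slow++,fast++
slow=2 fast=4: a[fast]=5≠0 swap→a[2]=5, slow++,fast++
slow=3 fast=5: a[fast]=0, fast++
slow=3 fast=6: a[fast]=7≠0 swap→a[3]=7, slow++,fast++
slow=4 fast=7: a[fast]=4≠0 swap→a[4]=4, slow++,fast++
slow=5 fast=8: a[fast]=3≠0 swap→a[5]=3, slow++,fast++
slow=6 fast=9: a[fast]=0, fast++
slow=6 fast=10: a[fast]=0, fast++
slow=6 fast=11: a[fast]=0, fast++
slow=6 fast=12: a[fast]=0, fast++
slow=6 fast=13: a[fast]=2≠0 swap→a[6]=2, slow++,fast++
slow=7 fast=14: a[fast]=0, fast++
slow=7 fast=15: a[fast]=0, fast++

[4, 5, 7, 4, 3, 2, 0, 0, 0, 0, 0, 0, 0, 0, 0]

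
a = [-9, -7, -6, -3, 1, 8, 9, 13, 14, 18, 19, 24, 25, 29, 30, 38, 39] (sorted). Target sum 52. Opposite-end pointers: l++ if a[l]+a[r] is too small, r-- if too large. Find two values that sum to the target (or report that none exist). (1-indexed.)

[1,17] -9+39=30 <52 → l++
[2,17] -7+39=32 <52 → l++
[3,17] -6+39=33 <52 → l++
[4,17] -3+39=36 <52 → l++
[5,17] 1+39=40 <52 → l++
[6,17] 8+39=47 <52 → l++
[7,17] 9+39=48 <52 → l++
[8,17] 13+39=52 → found

(13, 39)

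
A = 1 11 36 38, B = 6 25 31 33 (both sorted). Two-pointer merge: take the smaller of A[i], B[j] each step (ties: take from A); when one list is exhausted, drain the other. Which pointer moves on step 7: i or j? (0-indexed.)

[i=0,j=0] A[i]=1<=B[j]=6 take 1 → i++
[i=1,j=0] A[i]=11>B[j]=6 take 6 → j++
[i=1,j=1] A[i]=11<=B[j]=25 take 11 → i++
[i=2,j=1] A[i]=36>B[j]=25 take 25 → j++
[i=2,j=2] A[i]=36>B[j]=31 take 31 → j++
[i=2,j=3] A[i]=36>B[j]=33 take 33 → j++
[i=2,j=4] B done, take A[i]=36 → i++

i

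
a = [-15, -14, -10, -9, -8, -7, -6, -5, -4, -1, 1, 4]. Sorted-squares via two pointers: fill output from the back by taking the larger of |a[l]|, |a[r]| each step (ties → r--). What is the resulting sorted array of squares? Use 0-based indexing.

l=0 r=11: |-15|>|4| out[11]=225, l++
l=1 r=11: |-14|>|4| out[10]=196, l++
l=2 r=11: |-10|>|4| out[9]=100, l++
l=3 r=11: |-9|>|4| out[8]=81, l++
l=4 r=11: |-8|>|4| out[7]=64, l++
l=5 r=11: |-7|>|4| out[6]=49, l++
l=6 r=11: |-6|>|4| out[5]=36, l++
l=7 r=11: |-5|>|4| out[4]=25, l++
l=8 r=11: |-4|<=|4| out[3]=16, r--
l=8 r=10: |-4|>|1| out[2]=16, l++
l=9 r=10: |-1|<=|1| out[1]=1, r--
l=9 r=9: |-1|<=|-1| out[0]=1, r--

[1, 1, 16, 16, 25, 36, 49, 64, 81, 100, 196, 225]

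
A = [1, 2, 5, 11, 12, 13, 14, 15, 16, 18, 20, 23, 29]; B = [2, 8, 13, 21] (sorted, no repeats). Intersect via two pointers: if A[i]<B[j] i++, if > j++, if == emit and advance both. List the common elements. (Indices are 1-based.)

intersection = [2, 13]

i=1 j=1: 1<2, i++
i=2 j=1: 2==2 emit, i++,j++
i=3 j=2: 5<8, i++
i=4 j=2: 11>8, j++
i=4 j=3: 11<13, i++
i=5 j=3: 12<13, i++
i=6 j=3: 13==13 emit, i++,j++
i=7 j=4: 14<21, i++
i=8 j=4: 15<21, i++
i=9 j=4: 16<21, i++
i=10 j=4: 18<21, i++
i=11 j=4: 20<21, i++
i=12 j=4: 23>21, j++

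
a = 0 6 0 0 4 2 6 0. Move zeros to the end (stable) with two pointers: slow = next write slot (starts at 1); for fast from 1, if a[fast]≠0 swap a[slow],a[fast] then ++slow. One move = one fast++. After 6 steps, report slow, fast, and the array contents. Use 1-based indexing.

slow=4, fast=7, a=[6, 4, 2, 0, 0, 0, 6, 0]

(s=1,f=1) a[fast]=0 → fast++
(s=1,f=2) a[fast]=6≠0 swap→a[1]=6 → slow++,fast++
(s=2,f=3) a[fast]=0 → fast++
(s=2,f=4) a[fast]=0 → fast++
(s=2,f=5) a[fast]=4≠0 swap→a[2]=4 → slow++,fast++
(s=3,f=6) a[fast]=2≠0 swap→a[3]=2 → slow++,fast++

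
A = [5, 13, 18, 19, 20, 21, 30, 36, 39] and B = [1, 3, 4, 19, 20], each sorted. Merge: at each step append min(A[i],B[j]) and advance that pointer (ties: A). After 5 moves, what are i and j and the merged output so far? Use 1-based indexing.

i=1 j=1: A[i]=5>B[j]=1 take 1, j++
i=1 j=2: A[i]=5>B[j]=3 take 3, j++
i=1 j=3: A[i]=5>B[j]=4 take 4, j++
i=1 j=4: A[i]=5<=B[j]=19 take 5, i++
i=2 j=4: A[i]=13<=B[j]=19 take 13, i++

i=3, j=4, merged so far=[1, 3, 4, 5, 13]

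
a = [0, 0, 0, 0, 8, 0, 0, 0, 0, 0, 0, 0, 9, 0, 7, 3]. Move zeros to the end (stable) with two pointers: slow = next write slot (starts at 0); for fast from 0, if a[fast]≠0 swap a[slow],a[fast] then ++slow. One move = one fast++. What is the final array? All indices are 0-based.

[8, 9, 7, 3, 0, 0, 0, 0, 0, 0, 0, 0, 0, 0, 0, 0]

slow=0 fast=0: a[fast]=0, fast++
slow=0 fast=1: a[fast]=0, fast++
slow=0 fast=2: a[fast]=0, fast++
slow=0 fast=3: a[fast]=0, fast++
slow=0 fast=4: a[fast]=8≠0 swap→a[0]=8, slow++,fast++
slow=1 fast=5: a[fast]=0, fast++
slow=1 fast=6: a[fast]=0, fast++
slow=1 fast=7: a[fast]=0, fast++
slow=1 fast=8: a[fast]=0, fast++
slow=1 fast=9: a[fast]=0, fast++
slow=1 fast=10: a[fast]=0, fast++
slow=1 fast=11: a[fast]=0, fast++
slow=1 fast=12: a[fast]=9≠0 swap→a[1]=9, slow++,fast++
slow=2 fast=13: a[fast]=0, fast++
slow=2 fast=14: a[fast]=7≠0 swap→a[2]=7, slow++,fast++
slow=3 fast=15: a[fast]=3≠0 swap→a[3]=3, slow++,fast++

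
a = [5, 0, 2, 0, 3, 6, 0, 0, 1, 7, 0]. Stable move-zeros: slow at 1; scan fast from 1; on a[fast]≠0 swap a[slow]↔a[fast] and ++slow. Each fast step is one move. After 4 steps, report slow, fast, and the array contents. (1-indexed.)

slow=3, fast=5, a=[5, 2, 0, 0, 3, 6, 0, 0, 1, 7, 0]

(s=1,f=1) a[fast]=5≠0 swap→a[1]=5 → slow++,fast++
(s=2,f=2) a[fast]=0 → fast++
(s=2,f=3) a[fast]=2≠0 swap→a[2]=2 → slow++,fast++
(s=3,f=4) a[fast]=0 → fast++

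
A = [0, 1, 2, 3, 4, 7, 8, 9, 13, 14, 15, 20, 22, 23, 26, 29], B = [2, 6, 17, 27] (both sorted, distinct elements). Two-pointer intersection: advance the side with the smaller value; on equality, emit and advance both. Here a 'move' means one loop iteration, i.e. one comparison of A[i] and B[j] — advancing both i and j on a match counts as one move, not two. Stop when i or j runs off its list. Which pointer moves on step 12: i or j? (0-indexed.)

[i=0,j=0] 0<2 → i++
[i=1,j=0] 1<2 → i++
[i=2,j=0] 2==2 emit → i++,j++
[i=3,j=1] 3<6 → i++
[i=4,j=1] 4<6 → i++
[i=5,j=1] 7>6 → j++
[i=5,j=2] 7<17 → i++
[i=6,j=2] 8<17 → i++
[i=7,j=2] 9<17 → i++
[i=8,j=2] 13<17 → i++
[i=9,j=2] 14<17 → i++
[i=10,j=2] 15<17 → i++

i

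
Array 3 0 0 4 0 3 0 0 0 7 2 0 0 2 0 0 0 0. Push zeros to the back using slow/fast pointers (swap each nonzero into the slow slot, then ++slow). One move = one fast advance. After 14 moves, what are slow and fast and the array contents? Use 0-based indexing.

slow=0 fast=0: a[fast]=3≠0 swap→a[0]=3, slow++,fast++
slow=1 fast=1: a[fast]=0, fast++
slow=1 fast=2: a[fast]=0, fast++
slow=1 fast=3: a[fast]=4≠0 swap→a[1]=4, slow++,fast++
slow=2 fast=4: a[fast]=0, fast++
slow=2 fast=5: a[fast]=3≠0 swap→a[2]=3, slow++,fast++
slow=3 fast=6: a[fast]=0, fast++
slow=3 fast=7: a[fast]=0, fast++
slow=3 fast=8: a[fast]=0, fast++
slow=3 fast=9: a[fast]=7≠0 swap→a[3]=7, slow++,fast++
slow=4 fast=10: a[fast]=2≠0 swap→a[4]=2, slow++,fast++
slow=5 fast=11: a[fast]=0, fast++
slow=5 fast=12: a[fast]=0, fast++
slow=5 fast=13: a[fast]=2≠0 swap→a[5]=2, slow++,fast++

slow=6, fast=14, a=[3, 4, 3, 7, 2, 2, 0, 0, 0, 0, 0, 0, 0, 0, 0, 0, 0, 0]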